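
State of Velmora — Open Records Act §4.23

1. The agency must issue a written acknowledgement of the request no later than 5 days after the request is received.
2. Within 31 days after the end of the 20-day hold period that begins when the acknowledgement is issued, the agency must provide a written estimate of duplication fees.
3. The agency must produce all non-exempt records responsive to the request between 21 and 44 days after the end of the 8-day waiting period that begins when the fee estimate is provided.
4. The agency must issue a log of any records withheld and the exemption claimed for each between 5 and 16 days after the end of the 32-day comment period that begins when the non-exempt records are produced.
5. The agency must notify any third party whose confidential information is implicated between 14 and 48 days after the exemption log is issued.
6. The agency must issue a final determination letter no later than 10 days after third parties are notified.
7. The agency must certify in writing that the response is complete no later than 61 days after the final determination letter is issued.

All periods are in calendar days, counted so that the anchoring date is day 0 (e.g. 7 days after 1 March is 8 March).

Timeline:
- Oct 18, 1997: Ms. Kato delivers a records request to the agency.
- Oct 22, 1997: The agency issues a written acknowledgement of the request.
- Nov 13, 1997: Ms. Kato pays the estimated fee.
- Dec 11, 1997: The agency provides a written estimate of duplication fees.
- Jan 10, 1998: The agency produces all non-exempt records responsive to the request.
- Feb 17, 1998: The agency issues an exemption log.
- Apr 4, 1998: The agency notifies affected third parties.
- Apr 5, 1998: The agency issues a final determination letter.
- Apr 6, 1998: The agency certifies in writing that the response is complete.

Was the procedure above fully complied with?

Step 1 — counting 5 days from Oct 18, 1997 (when the request is received) gives a deadline of Oct 23, 1997; done Oct 22, 1997 — timely.
Step 2 — counting 31 days from Nov 11, 1997 (end of the 20-day hold period, which began when the acknowledgement is issued on Oct 22, 1997) gives a deadline of Dec 12, 1997; completed Dec 11, 1997, before the deadline.
Step 3 — 21 and 44 days from Dec 19, 1997 (end of the 8-day waiting period, which began when the fee estimate is provided on Dec 11, 1997) are Jan 9, 1998 and Feb 1, 1998 respectively; done Jan 10, 1998, which is between those dates.
Step 4 — 5 and 16 days from Feb 11, 1998 (end of the 32-day comment period, which began when the non-exempt records are produced on Jan 10, 1998) are Feb 16, 1998 and Feb 27, 1998 respectively; Feb 17, 1998 falls inside that range.
Step 5 — 14 and 48 days from Feb 17, 1998 (when the exemption log is issued) are Mar 3, 1998 and Apr 6, 1998 respectively; done Apr 4, 1998, which is between those dates.
Step 6 — counting 10 days from Apr 4, 1998 (when third parties are notified) gives a deadline of Apr 14, 1998; Apr 5, 1998 is within that limit.
Step 7 — counting 61 days from Apr 5, 1998 (when the final determination letter is issued) gives a deadline of Jun 5, 1998; Apr 6, 1998 is within that limit.

Yes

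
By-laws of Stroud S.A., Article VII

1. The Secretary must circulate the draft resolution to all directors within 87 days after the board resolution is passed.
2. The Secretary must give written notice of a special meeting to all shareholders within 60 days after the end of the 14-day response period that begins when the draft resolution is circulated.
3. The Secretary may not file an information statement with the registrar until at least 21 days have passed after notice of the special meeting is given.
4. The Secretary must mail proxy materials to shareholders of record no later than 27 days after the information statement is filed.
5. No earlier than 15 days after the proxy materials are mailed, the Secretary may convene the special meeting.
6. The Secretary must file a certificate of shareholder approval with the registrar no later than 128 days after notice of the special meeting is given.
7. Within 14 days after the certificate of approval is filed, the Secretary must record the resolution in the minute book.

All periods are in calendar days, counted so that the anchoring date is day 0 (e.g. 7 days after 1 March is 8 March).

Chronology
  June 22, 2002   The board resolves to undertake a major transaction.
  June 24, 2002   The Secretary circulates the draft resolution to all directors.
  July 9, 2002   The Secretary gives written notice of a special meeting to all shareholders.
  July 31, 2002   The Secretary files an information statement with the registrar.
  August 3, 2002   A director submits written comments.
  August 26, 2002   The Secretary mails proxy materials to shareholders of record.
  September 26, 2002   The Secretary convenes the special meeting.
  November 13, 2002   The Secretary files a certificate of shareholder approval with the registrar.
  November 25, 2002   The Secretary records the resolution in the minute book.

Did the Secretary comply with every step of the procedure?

(1) due by June 22, 2002 + 87 days = September 17, 2002; June 24, 2002 is within that limit.
(2) due by July 8, 2002 + 60 days = September 6, 2002; July 9, 2002 is within that limit.
(3) permitted from July 9, 2002 + 21 days = July 30, 2002 onward; July 31, 2002 is on or after that date.
(4) due by July 31, 2002 + 27 days = August 27, 2002; August 26, 2002 is within that limit.
(5) permitted from August 26, 2002 + 15 days = September 10, 2002 onward; September 26, 2002 is on or after that date.
(6) due by July 9, 2002 + 128 days = November 14, 2002; done November 13, 2002 — timely.
(7) due by November 13, 2002 + 14 days = November 27, 2002; November 25, 2002 is within that limit.

Yes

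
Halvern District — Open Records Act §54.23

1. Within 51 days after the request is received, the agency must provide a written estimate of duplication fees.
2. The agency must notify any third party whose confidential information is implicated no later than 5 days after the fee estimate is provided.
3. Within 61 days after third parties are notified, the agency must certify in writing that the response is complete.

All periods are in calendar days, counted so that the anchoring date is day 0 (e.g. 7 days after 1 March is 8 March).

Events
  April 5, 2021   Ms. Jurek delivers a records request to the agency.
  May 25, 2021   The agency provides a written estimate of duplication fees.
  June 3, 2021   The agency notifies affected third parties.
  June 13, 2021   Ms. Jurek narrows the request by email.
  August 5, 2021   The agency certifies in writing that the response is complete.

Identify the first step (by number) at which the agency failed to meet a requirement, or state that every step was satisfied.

Step 1 — counting 51 days from April 5, 2021 (when the request is received) gives a deadline of May 26, 2021; May 25, 2021 is within that limit.
Step 2 — counting 5 days from May 25, 2021 (when the fee estimate is provided) gives a deadline of May 30, 2021; done June 3, 2021 — 4 days late.
Later steps need not be reached.

Step 2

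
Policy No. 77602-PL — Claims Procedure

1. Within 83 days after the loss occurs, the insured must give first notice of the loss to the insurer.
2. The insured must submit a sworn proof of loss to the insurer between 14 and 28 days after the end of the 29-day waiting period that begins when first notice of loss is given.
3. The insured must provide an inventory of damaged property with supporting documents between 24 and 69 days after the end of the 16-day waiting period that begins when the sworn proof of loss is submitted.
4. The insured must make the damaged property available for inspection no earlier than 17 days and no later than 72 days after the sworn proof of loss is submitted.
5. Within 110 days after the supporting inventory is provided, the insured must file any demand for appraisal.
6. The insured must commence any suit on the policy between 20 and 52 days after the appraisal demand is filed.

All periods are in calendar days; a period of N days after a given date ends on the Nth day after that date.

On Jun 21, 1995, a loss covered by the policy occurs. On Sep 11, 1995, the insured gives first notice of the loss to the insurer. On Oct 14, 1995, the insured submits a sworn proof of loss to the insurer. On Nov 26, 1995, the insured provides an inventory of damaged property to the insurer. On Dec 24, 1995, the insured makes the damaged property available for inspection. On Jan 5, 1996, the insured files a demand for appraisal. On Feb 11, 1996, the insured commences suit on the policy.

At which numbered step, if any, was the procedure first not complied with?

Step 1 — counting 83 days from Jun 21, 1995 (when the loss occurs) gives a deadline of Sep 12, 1995; Sep 11, 1995 is within that limit.
Step 2 — 14 and 28 days from Oct 10, 1995 (end of the 29-day waiting period, which began when first notice of loss is given on Sep 11, 1995) are Oct 24, 1995 and Nov 7, 1995 respectively; done Oct 14, 1995 — 10 days before the window opened.

Step 2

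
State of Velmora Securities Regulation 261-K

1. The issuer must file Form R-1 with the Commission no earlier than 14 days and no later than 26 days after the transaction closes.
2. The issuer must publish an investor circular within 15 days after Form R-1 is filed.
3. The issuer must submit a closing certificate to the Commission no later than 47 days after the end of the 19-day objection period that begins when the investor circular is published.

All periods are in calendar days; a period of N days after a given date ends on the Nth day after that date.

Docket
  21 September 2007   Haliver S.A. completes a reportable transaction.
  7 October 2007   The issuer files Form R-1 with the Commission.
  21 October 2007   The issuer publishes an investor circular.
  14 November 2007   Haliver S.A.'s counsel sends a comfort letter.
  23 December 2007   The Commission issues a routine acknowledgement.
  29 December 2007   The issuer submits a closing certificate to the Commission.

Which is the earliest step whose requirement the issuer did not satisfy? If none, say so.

Step 3

(1) the permitted window runs from 21 September 2007 + 14 = 5 October 2007 to 21 September 2007 + 26 = 17 October 2007; done 7 October 2007, which is between those dates.
(2) due by 7 October 2007 + 15 days = 22 October 2007; completed 21 October 2007, before the deadline.
(3) due by 9 November 2007 + 47 days = 26 December 2007; done 29 December 2007 — 3 days late.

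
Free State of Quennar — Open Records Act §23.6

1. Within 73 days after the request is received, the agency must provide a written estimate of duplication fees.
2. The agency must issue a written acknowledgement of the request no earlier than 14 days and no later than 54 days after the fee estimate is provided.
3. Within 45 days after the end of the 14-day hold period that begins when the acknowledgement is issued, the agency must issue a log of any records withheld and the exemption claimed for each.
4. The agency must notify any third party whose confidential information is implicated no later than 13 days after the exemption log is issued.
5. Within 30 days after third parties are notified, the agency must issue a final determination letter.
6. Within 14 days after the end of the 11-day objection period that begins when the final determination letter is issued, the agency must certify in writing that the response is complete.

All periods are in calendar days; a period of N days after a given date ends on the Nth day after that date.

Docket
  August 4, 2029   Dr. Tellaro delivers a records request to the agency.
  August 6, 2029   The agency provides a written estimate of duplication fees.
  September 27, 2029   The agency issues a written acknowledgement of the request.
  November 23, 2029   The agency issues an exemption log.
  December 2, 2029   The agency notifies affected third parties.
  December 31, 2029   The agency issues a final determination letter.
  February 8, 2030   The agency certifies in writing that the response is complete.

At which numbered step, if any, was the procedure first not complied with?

Step 6

(1) due by August 4, 2029 + 73 days = October 16, 2029; done August 6, 2029 — timely.
(2) the permitted window runs from August 6, 2029 + 14 = August 20, 2029 to August 6, 2029 + 54 = September 29, 2029; September 27, 2029 falls inside that range.
(3) due by October 11, 2029 + 45 days = November 25, 2029; done November 23, 2029 — timely.
(4) due by November 23, 2029 + 13 days = December 6, 2029; December 2, 2029 is within that limit.
(5) due by December 2, 2029 + 30 days = January 1, 2030; completed December 31, 2029, before the deadline.
(6) due by January 11, 2030 + 14 days = January 25, 2030; done February 8, 2030 — 14 days late.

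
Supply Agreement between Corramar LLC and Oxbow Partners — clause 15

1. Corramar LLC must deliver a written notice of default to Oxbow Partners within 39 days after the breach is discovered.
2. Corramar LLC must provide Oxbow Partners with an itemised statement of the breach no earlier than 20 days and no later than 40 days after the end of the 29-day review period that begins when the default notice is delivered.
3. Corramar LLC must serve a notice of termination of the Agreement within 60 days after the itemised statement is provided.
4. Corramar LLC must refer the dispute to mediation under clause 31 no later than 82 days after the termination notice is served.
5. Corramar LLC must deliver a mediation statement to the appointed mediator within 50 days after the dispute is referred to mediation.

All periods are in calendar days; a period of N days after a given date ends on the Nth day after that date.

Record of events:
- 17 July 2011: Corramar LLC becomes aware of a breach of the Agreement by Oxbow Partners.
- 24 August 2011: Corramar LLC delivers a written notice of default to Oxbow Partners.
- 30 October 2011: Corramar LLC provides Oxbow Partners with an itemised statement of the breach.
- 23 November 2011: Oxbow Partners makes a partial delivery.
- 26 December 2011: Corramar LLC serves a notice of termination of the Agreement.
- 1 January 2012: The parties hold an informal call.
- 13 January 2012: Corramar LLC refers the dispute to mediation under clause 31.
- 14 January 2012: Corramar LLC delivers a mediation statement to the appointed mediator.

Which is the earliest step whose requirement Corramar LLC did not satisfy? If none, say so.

Step 1: 39 days after 17 July 2011 (when the breach is discovered) is 25 August 2011; done 24 August 2011 — timely.
Step 2: the window is 20–40 days after 22 September 2011 (end of the 29-day review period, which began when the default notice is delivered on 24 August 2011), so 12 October 2011 through 1 November 2011; done 30 October 2011, which is between those dates.
Step 3: 60 days after 30 October 2011 (when the itemised statement is provided) is 29 December 2011; done 26 December 2011 — timely.
Step 4: 82 days after 26 December 2011 (when the termination notice is served) is 17 March 2012; completed 13 January 2012, before the deadline.
Step 5: 50 days after 13 January 2012 (when the dispute is referred to mediation) is 3 March 2012; completed 14 January 2012, before the deadline.

None — every step was satisfied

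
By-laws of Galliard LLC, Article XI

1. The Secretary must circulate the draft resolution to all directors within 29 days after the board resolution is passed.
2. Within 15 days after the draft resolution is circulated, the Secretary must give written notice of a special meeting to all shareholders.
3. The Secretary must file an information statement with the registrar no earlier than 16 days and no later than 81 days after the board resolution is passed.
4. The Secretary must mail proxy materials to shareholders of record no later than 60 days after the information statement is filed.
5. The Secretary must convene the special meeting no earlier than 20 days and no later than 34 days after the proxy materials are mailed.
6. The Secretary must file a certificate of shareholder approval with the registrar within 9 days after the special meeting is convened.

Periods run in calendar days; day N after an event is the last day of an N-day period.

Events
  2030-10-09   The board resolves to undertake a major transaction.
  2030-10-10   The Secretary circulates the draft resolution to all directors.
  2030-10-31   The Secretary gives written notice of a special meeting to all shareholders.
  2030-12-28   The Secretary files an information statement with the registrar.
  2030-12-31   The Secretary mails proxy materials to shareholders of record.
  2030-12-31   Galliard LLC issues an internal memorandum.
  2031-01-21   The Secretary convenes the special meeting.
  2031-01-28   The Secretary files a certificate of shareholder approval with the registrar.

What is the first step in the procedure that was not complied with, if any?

Step 2

(1) due by 2030-10-09 + 29 days = 2030-11-07; completed 2030-10-10, before the deadline.
(2) due by 2030-10-10 + 15 days = 2030-10-25; done 2030-10-31 — 6 days late.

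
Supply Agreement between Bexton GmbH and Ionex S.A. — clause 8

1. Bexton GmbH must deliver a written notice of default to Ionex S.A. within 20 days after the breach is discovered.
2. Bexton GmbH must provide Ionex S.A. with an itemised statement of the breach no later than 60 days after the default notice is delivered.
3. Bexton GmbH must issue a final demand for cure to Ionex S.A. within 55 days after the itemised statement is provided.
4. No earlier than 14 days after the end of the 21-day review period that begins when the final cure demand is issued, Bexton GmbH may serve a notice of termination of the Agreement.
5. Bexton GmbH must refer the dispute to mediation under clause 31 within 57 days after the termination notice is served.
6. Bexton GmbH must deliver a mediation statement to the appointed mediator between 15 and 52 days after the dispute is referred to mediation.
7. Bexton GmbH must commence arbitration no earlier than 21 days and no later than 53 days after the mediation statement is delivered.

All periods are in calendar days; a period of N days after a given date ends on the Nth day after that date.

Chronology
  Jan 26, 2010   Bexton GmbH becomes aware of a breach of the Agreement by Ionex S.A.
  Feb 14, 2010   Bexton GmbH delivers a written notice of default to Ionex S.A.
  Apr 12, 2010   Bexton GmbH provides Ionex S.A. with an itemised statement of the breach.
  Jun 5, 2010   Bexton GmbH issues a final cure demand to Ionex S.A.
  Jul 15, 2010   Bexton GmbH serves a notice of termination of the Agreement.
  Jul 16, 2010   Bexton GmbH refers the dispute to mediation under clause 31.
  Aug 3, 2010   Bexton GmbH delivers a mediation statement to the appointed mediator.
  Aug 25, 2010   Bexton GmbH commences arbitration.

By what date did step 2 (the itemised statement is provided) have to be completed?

Step 2 runs from Feb 14, 2010, when the default notice is delivered. 60 days after Feb 14, 2010 is Apr 15, 2010.

Apr 15, 2010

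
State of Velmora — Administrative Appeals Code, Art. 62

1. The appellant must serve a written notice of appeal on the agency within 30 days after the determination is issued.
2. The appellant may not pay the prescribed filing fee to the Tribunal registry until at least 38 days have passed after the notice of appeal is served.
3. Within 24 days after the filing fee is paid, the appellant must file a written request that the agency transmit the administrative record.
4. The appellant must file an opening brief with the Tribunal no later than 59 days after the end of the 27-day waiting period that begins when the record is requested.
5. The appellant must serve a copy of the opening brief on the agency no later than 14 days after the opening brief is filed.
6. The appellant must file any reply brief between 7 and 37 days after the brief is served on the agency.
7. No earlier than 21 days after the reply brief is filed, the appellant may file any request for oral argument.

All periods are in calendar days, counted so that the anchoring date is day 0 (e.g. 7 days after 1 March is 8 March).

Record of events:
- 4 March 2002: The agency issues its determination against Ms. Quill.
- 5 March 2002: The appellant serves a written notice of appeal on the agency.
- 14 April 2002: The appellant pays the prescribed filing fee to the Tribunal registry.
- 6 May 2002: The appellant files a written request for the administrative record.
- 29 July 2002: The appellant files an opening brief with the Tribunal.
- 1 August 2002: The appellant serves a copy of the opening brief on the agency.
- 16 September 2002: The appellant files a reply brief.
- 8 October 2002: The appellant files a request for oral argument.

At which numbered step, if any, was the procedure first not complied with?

Step 6

Step 1 — counting 30 days from 4 March 2002 (when the determination is issued) gives a deadline of 3 April 2002; 5 March 2002 is within that limit.
Step 2 — must wait 38 days from 5 March 2002 (when the notice of appeal is served), so not before 12 April 2002; 14 April 2002 is on or after that date.
Step 3 — counting 24 days from 14 April 2002 (when the filing fee is paid) gives a deadline of 8 May 2002; done 6 May 2002 — timely.
Step 4 — counting 59 days from 2 June 2002 (end of the 27-day waiting period, which began when the record is requested on 6 May 2002) gives a deadline of 31 July 2002; done 29 July 2002 — timely.
Step 5 — counting 14 days from 29 July 2002 (when the opening brief is filed) gives a deadline of 12 August 2002; completed 1 August 2002, before the deadline.
Step 6 — 7 and 37 days from 1 August 2002 (when the brief is served on the agency) are 8 August 2002 and 7 September 2002 respectively; done 16 September 2002 — 9 days after the window closed.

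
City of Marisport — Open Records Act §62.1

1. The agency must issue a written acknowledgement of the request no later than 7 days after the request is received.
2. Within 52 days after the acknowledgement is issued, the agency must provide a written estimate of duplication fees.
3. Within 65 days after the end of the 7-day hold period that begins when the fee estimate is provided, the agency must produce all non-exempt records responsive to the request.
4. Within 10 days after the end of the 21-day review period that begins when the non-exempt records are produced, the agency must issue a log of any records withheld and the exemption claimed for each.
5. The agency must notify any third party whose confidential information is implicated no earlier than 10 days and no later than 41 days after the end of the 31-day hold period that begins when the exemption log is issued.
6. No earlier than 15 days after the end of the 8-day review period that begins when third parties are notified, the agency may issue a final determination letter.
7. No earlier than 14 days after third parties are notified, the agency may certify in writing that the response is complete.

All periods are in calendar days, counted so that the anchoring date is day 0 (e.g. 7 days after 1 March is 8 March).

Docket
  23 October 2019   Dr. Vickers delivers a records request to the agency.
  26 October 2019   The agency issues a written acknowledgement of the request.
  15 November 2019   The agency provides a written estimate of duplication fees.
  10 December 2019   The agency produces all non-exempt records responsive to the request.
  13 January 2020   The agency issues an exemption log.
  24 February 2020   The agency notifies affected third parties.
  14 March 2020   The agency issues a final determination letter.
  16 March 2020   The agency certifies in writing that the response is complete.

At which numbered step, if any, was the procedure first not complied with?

(1) due by 23 October 2019 + 7 days = 30 October 2019; 26 October 2019 is within that limit.
(2) due by 26 October 2019 + 52 days = 17 December 2019; 15 November 2019 is within that limit.
(3) due by 22 November 2019 + 65 days = 26 January 2020; completed 10 December 2019, before the deadline.
(4) due by 31 December 2019 + 10 days = 10 January 2020; 13 January 2020 misses that deadline by 3 days.
That is the first point of non-compliance.

Step 4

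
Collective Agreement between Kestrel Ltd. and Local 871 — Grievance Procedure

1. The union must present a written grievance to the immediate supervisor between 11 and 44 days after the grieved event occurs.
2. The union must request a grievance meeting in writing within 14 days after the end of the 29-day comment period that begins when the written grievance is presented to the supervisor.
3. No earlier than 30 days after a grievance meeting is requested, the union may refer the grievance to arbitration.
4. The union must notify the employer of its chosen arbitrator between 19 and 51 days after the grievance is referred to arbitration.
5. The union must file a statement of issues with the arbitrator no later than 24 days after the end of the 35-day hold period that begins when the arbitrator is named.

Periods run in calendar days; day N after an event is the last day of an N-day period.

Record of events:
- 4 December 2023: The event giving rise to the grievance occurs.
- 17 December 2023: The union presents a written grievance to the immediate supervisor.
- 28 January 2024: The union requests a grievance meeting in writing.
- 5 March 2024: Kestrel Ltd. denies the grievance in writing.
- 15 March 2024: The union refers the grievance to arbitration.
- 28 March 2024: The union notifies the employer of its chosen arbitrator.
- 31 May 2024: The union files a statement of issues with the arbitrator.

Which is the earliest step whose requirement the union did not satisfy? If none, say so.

Step 4

(1) the permitted window runs from 4 December 2023 + 11 = 15 December 2023 to 4 December 2023 + 44 = 17 January 2024; done 17 December 2023, which is between those dates.
(2) due by 15 January 2024 + 14 days = 29 January 2024; done 28 January 2024 — timely.
(3) permitted from 28 January 2024 + 30 days = 27 February 2024 onward; 15 March 2024 is on or after that date.
(4) the permitted window runs from 15 March 2024 + 19 = 3 April 2024 to 15 March 2024 + 51 = 5 May 2024; 28 March 2024 is 6 days too early.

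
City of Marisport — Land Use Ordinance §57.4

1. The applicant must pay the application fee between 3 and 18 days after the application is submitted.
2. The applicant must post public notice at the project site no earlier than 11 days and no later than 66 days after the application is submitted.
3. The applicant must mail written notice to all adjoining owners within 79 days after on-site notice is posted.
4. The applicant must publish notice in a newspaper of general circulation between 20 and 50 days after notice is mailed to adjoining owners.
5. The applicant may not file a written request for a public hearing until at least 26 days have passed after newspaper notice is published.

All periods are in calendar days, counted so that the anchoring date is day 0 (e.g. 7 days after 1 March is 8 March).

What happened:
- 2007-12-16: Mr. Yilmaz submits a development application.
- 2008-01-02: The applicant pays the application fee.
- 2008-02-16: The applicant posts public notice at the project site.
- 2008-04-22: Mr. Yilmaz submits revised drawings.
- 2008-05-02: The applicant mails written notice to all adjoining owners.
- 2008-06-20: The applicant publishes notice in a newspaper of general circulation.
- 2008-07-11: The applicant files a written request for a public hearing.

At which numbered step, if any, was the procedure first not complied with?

(1) the permitted window runs from 2007-12-16 + 3 = 2007-12-19 to 2007-12-16 + 18 = 2008-01-03; done 2008-01-02, which is between those dates.
(2) the permitted window runs from 2007-12-16 + 11 = 2007-12-27 to 2007-12-16 + 66 = 2008-02-20; done 2008-02-16 — within the window.
(3) due by 2008-02-16 + 79 days = 2008-05-05; completed 2008-05-02, before the deadline.
(4) the permitted window runs from 2008-05-02 + 20 = 2008-05-22 to 2008-05-02 + 50 = 2008-06-21; done 2008-06-20, which is between those dates.
(5) permitted from 2008-06-20 + 26 days = 2008-07-16 onward; 2008-07-11 is 5 days before the earliest permitted date.
The analysis stops there.

Step 5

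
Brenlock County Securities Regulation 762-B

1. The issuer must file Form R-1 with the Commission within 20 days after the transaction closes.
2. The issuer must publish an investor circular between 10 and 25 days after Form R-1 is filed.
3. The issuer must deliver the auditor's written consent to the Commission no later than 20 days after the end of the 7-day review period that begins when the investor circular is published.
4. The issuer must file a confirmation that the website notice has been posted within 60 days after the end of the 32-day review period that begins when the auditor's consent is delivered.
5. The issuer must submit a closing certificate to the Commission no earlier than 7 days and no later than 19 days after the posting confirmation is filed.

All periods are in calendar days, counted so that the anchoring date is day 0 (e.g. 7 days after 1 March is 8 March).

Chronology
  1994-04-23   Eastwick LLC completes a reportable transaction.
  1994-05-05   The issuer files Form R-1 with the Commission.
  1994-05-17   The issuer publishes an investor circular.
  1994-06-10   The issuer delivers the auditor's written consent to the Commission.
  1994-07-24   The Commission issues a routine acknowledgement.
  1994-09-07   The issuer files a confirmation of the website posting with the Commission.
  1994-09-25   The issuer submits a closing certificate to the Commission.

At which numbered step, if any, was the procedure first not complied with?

(1) due by 1994-04-23 + 20 days = 1994-05-13; 1994-05-05 is within that limit.
(2) the permitted window runs from 1994-05-05 + 10 = 1994-05-15 to 1994-05-05 + 25 = 1994-05-30; 1994-05-17 falls inside that range.
(3) due by 1994-05-24 + 20 days = 1994-06-13; 1994-06-10 is within that limit.
(4) due by 1994-07-12 + 60 days = 1994-09-10; 1994-09-07 is within that limit.
(5) the permitted window runs from 1994-09-07 + 7 = 1994-09-14 to 1994-09-07 + 19 = 1994-09-26; done 1994-09-25 — within the window.

None — every step was satisfied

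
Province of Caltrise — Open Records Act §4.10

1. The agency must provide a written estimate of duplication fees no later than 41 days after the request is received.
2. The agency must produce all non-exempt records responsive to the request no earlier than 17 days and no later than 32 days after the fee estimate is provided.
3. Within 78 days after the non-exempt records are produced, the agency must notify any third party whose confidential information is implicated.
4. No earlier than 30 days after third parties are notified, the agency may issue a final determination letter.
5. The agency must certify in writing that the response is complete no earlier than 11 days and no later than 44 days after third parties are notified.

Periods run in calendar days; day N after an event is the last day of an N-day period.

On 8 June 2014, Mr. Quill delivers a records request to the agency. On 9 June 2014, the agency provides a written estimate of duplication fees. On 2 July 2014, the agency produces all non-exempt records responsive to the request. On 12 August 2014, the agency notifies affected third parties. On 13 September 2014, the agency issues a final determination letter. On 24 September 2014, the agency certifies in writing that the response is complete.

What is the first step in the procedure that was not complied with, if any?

(1) due by 8 June 2014 + 41 days = 19 July 2014; done 9 June 2014 — timely.
(2) the permitted window runs from 9 June 2014 + 17 = 26 June 2014 to 9 June 2014 + 32 = 11 July 2014; 2 July 2014 falls inside that range.
(3) due by 2 July 2014 + 78 days = 18 September 2014; 12 August 2014 is within that limit.
(4) permitted from 12 August 2014 + 30 days = 11 September 2014 onward; done 13 September 2014, after the minimum wait.
(5) the permitted window runs from 12 August 2014 + 11 = 23 August 2014 to 12 August 2014 + 44 = 25 September 2014; done 24 September 2014 — within the window.

None — every step was satisfied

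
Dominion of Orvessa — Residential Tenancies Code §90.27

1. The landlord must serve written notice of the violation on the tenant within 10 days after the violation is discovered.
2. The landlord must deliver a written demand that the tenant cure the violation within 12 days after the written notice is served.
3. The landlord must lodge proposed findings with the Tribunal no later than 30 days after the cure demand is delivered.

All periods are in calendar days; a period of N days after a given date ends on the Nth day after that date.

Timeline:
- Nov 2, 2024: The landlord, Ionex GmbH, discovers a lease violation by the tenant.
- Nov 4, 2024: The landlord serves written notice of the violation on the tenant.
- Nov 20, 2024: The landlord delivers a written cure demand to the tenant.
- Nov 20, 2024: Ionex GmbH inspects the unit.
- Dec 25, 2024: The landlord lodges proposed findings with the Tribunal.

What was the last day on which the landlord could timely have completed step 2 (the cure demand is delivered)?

Step 2 runs from Nov 4, 2024, when the written notice is served. 12 days after Nov 4, 2024 is Nov 16, 2024.

Nov 16, 2024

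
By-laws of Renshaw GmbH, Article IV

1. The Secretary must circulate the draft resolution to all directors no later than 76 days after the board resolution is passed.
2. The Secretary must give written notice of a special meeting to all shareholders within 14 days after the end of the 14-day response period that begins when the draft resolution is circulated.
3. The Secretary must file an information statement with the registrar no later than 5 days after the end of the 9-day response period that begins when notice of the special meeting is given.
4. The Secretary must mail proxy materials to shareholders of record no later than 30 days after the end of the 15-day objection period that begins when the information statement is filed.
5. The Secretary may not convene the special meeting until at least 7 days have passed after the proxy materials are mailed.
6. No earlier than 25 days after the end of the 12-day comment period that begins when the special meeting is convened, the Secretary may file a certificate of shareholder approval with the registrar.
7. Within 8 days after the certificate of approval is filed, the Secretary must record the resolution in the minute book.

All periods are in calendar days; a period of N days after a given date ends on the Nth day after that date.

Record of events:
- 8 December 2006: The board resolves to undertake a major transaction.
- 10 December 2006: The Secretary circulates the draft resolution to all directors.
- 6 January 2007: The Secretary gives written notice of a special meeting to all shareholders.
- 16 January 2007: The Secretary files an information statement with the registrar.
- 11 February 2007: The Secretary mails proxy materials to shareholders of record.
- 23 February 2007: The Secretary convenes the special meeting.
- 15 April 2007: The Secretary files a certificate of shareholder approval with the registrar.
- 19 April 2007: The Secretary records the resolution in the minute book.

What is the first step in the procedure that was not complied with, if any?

Step 1 — counting 76 days from 8 December 2006 (when the board resolution is passed) gives a deadline of 22 February 2007; done 10 December 2006 — timely.
Step 2 — counting 14 days from 24 December 2006 (end of the 14-day response period, which began when the draft resolution is circulated on 10 December 2006) gives a deadline of 7 January 2007; 6 January 2007 is within that limit.
Step 3 — counting 5 days from 15 January 2007 (end of the 9-day response period, which began when notice of the special meeting is given on 6 January 2007) gives a deadline of 20 January 2007; completed 16 January 2007, before the deadline.
Step 4 — counting 30 days from 31 January 2007 (end of the 15-day objection period, which began when the information statement is filed on 16 January 2007) gives a deadline of 2 March 2007; done 11 February 2007 — timely.
Step 5 — must wait 7 days from 11 February 2007 (when the proxy materials are mailed), so not before 18 February 2007; done 23 February 2007, after the minimum wait.
Step 6 — must wait 25 days from 7 March 2007 (end of the 12-day comment period, which began when the special meeting is convened on 23 February 2007), so not before 1 April 2007; done 15 April 2007 — permitted.
Step 7 — counting 8 days from 15 April 2007 (when the certificate of approval is filed) gives a deadline of 23 April 2007; done 19 April 2007 — timely.

None — every step was satisfied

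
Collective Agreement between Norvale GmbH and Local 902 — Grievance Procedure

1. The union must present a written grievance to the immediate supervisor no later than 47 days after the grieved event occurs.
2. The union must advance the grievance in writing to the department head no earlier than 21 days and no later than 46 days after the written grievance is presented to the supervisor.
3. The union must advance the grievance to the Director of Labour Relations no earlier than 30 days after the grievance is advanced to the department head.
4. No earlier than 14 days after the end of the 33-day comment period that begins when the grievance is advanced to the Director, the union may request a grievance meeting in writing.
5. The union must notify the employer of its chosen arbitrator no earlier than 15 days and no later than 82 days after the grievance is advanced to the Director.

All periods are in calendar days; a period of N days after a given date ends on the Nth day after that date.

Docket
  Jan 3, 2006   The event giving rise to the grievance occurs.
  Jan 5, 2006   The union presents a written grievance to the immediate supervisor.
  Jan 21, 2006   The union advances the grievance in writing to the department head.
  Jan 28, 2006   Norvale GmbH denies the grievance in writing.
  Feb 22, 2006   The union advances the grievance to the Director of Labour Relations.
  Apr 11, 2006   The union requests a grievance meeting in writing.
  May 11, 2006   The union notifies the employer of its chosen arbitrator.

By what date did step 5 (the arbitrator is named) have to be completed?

May 15, 2006

Step 5 runs from Feb 22, 2006, when the grievance is advanced to the Director. The window is 15–82 days after Feb 22, 2006; it closes on May 15, 2006.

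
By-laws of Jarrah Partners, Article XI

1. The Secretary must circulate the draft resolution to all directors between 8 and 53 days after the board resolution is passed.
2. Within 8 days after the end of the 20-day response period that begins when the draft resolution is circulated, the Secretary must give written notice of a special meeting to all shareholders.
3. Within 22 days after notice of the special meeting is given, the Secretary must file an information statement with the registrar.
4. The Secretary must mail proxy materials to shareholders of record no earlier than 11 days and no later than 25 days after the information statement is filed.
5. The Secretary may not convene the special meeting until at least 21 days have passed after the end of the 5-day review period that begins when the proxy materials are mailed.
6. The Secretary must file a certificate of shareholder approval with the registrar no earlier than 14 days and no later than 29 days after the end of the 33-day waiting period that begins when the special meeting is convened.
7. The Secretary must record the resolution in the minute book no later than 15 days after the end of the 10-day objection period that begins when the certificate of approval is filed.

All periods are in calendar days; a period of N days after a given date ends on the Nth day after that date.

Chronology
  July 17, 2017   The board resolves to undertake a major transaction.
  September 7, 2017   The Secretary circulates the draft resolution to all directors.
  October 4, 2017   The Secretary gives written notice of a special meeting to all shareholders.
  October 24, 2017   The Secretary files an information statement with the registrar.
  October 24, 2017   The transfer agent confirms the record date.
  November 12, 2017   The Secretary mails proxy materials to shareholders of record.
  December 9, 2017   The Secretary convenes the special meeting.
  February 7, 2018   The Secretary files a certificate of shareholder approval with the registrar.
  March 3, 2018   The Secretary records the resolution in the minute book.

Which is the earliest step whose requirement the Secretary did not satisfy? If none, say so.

None — every step was satisfied

(1) the permitted window runs from July 17, 2017 + 8 = July 25, 2017 to July 17, 2017 + 53 = September 8, 2017; September 7, 2017 falls inside that range.
(2) due by September 27, 2017 + 8 days = October 5, 2017; October 4, 2017 is within that limit.
(3) due by October 4, 2017 + 22 days = October 26, 2017; October 24, 2017 is within that limit.
(4) the permitted window runs from October 24, 2017 + 11 = November 4, 2017 to October 24, 2017 + 25 = November 18, 2017; November 12, 2017 falls inside that range.
(5) permitted from November 17, 2017 + 21 days = December 8, 2017 onward; December 9, 2017 is on or after that date.
(6) the permitted window runs from January 11, 2018 + 14 = January 25, 2018 to January 11, 2018 + 29 = February 9, 2018; done February 7, 2018, which is between those dates.
(7) due by February 17, 2018 + 15 days = March 4, 2018; done March 3, 2018 — timely.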